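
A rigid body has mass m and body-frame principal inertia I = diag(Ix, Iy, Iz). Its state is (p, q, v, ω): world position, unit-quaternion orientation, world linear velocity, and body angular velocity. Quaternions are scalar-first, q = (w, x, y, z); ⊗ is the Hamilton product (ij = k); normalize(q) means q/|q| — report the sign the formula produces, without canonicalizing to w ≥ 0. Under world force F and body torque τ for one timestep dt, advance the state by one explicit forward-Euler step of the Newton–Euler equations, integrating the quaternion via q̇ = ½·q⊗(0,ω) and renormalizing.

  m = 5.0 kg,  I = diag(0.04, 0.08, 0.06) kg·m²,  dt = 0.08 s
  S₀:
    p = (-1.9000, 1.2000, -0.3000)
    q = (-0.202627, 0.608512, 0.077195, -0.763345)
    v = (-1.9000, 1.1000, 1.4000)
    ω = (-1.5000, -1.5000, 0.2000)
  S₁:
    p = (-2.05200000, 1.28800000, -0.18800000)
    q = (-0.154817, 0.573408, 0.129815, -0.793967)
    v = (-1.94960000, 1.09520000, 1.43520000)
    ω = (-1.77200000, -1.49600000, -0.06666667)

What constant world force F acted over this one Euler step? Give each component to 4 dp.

F = (-3.1000, -0.3000, 2.2000)

Δv = v₁−v₀ = (-0.04960000, -0.00480000, 0.03520000)
applied force F = (-3.1000, -0.3000, 2.2000)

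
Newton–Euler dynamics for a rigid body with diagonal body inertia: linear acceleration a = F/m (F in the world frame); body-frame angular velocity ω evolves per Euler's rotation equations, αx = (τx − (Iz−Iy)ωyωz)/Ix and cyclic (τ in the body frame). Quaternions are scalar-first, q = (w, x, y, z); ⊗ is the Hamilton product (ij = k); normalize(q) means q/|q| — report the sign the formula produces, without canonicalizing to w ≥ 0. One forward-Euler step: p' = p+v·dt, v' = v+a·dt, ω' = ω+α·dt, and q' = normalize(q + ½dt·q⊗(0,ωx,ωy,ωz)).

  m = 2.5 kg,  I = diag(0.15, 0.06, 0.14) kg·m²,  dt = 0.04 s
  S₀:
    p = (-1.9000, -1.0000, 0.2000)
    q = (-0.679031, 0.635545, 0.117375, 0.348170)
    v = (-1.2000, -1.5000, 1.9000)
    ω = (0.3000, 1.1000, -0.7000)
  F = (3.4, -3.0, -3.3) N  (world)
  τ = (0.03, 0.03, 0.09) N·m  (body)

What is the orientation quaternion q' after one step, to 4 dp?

q⊗(0,ω) = (-0.0760570, -0.6688588, -0.1976016, 1.1392087)
q + ½dt·q⊗(0,ω), renormalized = (-0.6803, 0.6219, 0.1134, 0.3708)

q' = (-0.6803, 0.6219, 0.1134, 0.3708)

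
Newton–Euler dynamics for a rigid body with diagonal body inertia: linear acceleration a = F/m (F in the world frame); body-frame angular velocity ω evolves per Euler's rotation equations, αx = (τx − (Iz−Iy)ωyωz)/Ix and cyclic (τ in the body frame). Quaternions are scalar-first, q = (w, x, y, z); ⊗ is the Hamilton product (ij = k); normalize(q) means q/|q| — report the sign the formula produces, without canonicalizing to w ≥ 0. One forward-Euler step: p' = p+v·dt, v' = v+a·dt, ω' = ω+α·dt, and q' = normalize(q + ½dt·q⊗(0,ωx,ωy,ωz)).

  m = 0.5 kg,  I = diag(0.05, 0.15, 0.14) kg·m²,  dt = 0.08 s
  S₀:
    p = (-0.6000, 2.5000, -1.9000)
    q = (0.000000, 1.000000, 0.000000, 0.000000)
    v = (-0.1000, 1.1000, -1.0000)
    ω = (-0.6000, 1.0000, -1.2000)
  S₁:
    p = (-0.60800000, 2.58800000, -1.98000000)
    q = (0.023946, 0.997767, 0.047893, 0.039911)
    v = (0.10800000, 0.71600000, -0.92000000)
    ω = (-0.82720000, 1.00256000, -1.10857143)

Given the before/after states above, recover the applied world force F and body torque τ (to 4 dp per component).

rate change Δω = (-0.22720000, 0.00256000, 0.09142857)
applied torque τ = (-0.1300, -0.0600, 0.1000)
Δv = v₁−v₀ = (0.20800000, -0.38400000, 0.08000000)
applied force F = (1.3000, -2.4000, 0.5000)

F = (1.3000, -2.4000, 0.5000)
τ = (-0.1300, -0.0600, 0.1000)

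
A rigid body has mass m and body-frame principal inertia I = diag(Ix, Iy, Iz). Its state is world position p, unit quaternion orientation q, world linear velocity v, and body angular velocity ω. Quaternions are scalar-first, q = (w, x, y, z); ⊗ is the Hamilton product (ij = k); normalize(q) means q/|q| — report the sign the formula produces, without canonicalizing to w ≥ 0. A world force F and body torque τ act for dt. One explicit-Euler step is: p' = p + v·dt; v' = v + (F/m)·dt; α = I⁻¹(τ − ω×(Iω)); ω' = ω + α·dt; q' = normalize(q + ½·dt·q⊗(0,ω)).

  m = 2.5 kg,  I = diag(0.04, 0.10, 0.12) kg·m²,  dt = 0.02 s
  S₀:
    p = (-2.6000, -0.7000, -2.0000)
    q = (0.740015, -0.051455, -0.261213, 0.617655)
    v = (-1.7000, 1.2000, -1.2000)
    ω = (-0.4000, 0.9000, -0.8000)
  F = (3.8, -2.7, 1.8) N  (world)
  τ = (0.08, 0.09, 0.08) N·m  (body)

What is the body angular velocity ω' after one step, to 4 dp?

ω' = (-0.3528, 0.9231, -0.7831)

ω×(Iω) gyroscopic = (-0.0144, -0.0256, -0.0216)
angular accel α = (2.3600, 1.1560, 0.8467)
ω' = ω + α·dt = (-0.3528, 0.9231, -0.7831)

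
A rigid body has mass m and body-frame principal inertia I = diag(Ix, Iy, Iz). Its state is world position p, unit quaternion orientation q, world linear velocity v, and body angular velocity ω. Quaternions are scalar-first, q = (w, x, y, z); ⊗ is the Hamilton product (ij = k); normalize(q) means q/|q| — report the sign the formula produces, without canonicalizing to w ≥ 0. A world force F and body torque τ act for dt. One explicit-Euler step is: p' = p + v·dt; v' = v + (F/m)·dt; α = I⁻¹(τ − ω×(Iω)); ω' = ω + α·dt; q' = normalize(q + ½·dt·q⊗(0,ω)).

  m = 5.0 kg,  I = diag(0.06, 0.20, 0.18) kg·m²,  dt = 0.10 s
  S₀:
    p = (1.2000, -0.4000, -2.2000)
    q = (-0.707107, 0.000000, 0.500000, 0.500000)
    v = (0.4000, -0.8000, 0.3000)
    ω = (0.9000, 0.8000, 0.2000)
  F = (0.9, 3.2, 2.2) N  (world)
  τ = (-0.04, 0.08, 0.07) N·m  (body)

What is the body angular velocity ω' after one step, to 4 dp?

α = I⁻¹(τ − ω×Iω) = (-0.6133, 0.5080, -0.1711)
ω + α·dt = (0.8387, 0.8508, 0.1829)

ω' = (0.8387, 0.8508, 0.1829)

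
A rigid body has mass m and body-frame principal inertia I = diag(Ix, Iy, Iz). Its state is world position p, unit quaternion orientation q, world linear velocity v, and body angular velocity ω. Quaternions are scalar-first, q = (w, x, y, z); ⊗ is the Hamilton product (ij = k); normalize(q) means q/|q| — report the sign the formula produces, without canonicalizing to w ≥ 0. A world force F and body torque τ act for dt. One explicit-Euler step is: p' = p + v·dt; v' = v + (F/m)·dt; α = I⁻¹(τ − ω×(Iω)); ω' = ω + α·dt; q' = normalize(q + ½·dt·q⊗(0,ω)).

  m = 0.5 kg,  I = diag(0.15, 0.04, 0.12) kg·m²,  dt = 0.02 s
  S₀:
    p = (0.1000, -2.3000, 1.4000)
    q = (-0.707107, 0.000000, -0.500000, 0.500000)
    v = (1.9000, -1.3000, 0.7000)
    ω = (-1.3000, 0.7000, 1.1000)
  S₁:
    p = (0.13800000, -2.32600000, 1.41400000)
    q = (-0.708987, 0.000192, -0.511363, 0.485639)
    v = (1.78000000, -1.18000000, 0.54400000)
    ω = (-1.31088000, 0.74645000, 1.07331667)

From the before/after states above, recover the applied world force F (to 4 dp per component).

F = (-3.0000, 3.0000, -3.9000)

velocity change Δv = (-0.12000000, 0.12000000, -0.15600000)
m·(v₁−v₀)/dt = (-3.0000, 3.0000, -3.9000)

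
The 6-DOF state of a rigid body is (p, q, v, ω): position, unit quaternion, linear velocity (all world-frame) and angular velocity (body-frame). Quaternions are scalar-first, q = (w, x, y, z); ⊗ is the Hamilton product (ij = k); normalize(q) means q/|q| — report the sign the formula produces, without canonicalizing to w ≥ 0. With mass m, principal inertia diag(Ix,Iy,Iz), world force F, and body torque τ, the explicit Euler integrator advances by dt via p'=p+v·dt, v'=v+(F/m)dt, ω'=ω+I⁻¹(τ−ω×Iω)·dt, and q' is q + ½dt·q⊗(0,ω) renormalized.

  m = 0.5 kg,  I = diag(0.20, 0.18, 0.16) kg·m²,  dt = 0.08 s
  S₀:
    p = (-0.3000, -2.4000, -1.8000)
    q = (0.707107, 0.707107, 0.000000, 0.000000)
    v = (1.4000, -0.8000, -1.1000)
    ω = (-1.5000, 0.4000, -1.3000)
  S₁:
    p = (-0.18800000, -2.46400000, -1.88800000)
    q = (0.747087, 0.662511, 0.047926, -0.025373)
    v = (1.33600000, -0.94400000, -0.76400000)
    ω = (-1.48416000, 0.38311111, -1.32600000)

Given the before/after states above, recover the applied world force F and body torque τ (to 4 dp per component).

F = (-0.4000, -0.9000, 2.1000)
τ = (0.0500, 0.0400, -0.0400)

rate change Δω = (0.01584000, -0.01688889, -0.02600000)
ω₀×(Iω₀) = (0.0104, 0.0780, 0.0120)
I·α + gyro = (0.0500, 0.0400, -0.0400)
v₁ − v₀ = (-0.06400000, -0.14400000, 0.33600000)
F = m·Δv/dt = (-0.4000, -0.9000, 2.1000)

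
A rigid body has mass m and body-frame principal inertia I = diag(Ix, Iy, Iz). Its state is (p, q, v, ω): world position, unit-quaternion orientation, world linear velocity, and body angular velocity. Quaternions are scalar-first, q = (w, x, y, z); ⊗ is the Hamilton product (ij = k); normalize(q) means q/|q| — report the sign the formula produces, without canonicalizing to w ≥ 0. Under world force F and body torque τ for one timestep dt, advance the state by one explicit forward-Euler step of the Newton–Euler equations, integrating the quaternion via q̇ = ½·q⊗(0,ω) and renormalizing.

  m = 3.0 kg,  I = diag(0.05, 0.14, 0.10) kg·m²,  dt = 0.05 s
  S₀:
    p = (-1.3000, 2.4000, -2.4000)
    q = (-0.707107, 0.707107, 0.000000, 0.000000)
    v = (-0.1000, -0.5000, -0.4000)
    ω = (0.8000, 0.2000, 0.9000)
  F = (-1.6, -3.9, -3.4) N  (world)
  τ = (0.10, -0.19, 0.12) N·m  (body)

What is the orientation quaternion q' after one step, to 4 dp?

q⊗(0,ω) = (-0.5656856, -0.5656856, -0.7778177, -0.4949749)
updated quaternion q' = (-0.7209, 0.6926, -0.0194, -0.0124)

q' = (-0.7209, 0.6926, -0.0194, -0.0124)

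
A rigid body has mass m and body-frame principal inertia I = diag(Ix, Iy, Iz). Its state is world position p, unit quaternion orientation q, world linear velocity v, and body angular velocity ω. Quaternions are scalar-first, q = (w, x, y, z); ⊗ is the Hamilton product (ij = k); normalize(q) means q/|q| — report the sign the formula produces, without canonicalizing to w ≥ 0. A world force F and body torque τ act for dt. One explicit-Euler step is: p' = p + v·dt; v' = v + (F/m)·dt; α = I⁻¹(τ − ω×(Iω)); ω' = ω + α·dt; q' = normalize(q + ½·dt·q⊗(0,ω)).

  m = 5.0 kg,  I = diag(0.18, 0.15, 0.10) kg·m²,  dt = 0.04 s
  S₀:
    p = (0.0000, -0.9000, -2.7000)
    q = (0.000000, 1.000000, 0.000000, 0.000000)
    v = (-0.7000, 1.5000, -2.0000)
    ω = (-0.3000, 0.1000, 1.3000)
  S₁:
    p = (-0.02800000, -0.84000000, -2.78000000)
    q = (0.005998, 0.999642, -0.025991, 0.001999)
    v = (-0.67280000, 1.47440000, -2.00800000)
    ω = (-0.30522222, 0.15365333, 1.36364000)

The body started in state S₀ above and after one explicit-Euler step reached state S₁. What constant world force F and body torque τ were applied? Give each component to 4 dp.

rate change Δω = (-0.00522222, 0.05365333, 0.06364000)
τ = I·(Δω/dt) + ω₀×(Iω₀) = (-0.0300, 0.1700, 0.1600)
v₁ − v₀ = (0.02720000, -0.02560000, -0.00800000)
F = m·Δv/dt = (3.4000, -3.2000, -1.0000)

F = (3.4000, -3.2000, -1.0000)
τ = (-0.0300, 0.1700, 0.1600)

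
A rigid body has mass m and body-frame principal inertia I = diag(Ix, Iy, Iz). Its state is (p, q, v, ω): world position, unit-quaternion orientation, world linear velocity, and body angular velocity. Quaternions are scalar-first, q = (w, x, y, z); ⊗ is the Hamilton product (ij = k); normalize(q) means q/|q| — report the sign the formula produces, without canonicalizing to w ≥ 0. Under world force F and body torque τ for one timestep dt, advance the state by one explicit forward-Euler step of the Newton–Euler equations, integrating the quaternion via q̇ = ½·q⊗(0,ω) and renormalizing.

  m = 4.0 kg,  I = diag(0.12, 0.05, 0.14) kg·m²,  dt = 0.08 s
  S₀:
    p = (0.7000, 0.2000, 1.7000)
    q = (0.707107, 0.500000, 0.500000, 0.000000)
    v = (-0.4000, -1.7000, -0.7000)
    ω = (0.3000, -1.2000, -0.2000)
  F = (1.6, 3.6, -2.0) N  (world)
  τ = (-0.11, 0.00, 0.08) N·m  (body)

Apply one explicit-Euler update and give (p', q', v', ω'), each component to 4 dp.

a = F/m = (0.4000, 0.9000, -0.5000)
p' = p + v·dt = (0.6680, 0.0640, 1.6440)
new velocity v' = (-0.3680, -1.6280, -0.7400)
ω×(Iω) gyroscopic = (0.0216, 0.0012, 0.0252)
angular accel α = (-1.0967, -0.0240, 0.3914)
ω' = ω + α·dt = (0.2123, -1.2019, -0.1687)
q⊗(0,ω) = (0.4500000, 0.1121321, -0.7485284, -0.8914214)
q + ½dt·q⊗(0,ω), renormalized = (0.7242, 0.5039, 0.4695, -0.0356)

p' = (0.6680, 0.0640, 1.6440)
q' = (0.7242, 0.5039, 0.4695, -0.0356)
v' = (-0.3680, -1.6280, -0.7400)
ω' = (0.2123, -1.2019, -0.1687)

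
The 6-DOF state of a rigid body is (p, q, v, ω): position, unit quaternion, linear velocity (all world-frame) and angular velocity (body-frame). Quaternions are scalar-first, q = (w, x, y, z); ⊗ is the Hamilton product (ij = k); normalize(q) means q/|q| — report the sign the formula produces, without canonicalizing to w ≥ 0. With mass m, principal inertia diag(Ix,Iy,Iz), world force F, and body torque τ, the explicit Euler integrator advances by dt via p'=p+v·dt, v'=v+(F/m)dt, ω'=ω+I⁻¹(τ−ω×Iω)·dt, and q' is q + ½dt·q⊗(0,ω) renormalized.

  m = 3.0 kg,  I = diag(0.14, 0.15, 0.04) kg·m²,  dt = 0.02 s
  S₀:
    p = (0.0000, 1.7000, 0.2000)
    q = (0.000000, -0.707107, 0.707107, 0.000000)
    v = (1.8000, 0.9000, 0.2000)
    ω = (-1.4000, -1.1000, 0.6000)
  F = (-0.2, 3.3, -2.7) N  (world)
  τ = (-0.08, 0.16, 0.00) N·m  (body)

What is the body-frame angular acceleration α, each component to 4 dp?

ω×(Iω) gyroscopic = (0.0726, -0.0840, 0.0154)
α = I⁻¹(τ − ω×Iω) = (-1.0900, 1.6267, -0.3850)

α = (-1.0900, 1.6267, -0.3850)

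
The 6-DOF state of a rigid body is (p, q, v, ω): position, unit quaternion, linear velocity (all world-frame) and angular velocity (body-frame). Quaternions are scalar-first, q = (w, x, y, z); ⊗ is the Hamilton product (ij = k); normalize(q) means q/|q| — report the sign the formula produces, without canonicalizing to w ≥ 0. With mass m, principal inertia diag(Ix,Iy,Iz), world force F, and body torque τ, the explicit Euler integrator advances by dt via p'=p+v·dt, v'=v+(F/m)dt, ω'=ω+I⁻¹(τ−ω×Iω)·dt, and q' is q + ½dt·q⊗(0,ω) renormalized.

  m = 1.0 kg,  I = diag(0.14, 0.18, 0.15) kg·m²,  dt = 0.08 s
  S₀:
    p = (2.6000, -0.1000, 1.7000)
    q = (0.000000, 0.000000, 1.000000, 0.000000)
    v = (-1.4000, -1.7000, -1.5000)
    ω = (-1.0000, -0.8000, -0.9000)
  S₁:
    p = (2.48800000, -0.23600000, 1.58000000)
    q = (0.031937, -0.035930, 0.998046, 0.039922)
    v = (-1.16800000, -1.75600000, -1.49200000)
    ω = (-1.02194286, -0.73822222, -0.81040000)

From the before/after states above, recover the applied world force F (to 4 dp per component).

F = (2.9000, -0.7000, 0.1000)

velocity change Δv = (0.23200000, -0.05600000, 0.00800000)
F = m·Δv/dt = (2.9000, -0.7000, 0.1000)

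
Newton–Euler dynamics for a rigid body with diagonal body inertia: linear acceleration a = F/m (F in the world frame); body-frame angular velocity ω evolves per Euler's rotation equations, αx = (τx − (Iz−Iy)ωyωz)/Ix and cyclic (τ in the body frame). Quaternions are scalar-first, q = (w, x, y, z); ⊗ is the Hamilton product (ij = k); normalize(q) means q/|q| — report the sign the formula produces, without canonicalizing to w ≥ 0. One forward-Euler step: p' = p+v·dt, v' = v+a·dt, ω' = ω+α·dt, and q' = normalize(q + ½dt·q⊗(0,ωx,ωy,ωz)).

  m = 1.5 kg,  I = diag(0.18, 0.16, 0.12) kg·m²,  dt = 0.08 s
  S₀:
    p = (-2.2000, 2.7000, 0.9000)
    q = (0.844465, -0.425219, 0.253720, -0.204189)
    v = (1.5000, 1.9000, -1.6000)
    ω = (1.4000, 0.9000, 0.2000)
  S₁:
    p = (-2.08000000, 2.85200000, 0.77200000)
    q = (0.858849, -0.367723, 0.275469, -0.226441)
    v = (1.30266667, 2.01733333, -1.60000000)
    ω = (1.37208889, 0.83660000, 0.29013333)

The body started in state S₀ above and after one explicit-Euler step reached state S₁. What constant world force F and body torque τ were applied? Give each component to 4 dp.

F = (-3.7000, 2.2000, 0.0000)
τ = (-0.0700, -0.1100, 0.1100)

Δω = ω₁−ω₀ = (-0.02791111, -0.06340000, 0.09013333)
τ = I·(Δω/dt) + ω₀×(Iω₀) = (-0.0700, -0.1100, 0.1100)
velocity change Δv = (-0.19733333, 0.11733333, 0.00000000)
m·(v₁−v₀)/dt = (-3.7000, 2.2000, 0.0000)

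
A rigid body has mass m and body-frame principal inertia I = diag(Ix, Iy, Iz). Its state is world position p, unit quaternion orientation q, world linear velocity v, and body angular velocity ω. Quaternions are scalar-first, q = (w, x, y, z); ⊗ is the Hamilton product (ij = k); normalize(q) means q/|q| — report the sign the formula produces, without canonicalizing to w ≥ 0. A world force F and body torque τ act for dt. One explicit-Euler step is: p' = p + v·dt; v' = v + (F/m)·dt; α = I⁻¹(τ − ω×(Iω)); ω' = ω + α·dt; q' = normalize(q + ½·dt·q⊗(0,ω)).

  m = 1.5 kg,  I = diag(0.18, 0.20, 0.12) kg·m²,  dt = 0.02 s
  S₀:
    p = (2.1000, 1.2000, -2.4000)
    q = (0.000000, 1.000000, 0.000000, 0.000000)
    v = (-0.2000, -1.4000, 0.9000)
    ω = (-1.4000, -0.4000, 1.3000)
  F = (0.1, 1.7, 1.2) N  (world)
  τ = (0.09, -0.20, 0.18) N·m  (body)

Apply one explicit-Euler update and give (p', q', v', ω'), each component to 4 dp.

p' = (2.0960, 1.1720, -2.3820)
q' = (0.0140, 0.9998, -0.0130, -0.0040)
v' = (-0.1987, -1.3773, 0.9160)
ω' = (-1.3946, -0.4091, 1.3281)

a = F/m = (0.0667, 1.1333, 0.8000)
new position p' = (2.0960, 1.1720, -2.3820)
new velocity v' = (-0.1987, -1.3773, 0.9160)
precession coupling ω×(Iω) = (0.0416, -0.1092, 0.0112)
(τ − ω×Iω)/I = (0.2689, -0.4540, 1.4067)
ω + α·dt = (-1.3946, -0.4091, 1.3281)
q⊗(0,ω) = (1.4000000, 0.0000000, -1.3000000, -0.4000000)
updated quaternion q' = (0.0140, 0.9998, -0.0130, -0.0040)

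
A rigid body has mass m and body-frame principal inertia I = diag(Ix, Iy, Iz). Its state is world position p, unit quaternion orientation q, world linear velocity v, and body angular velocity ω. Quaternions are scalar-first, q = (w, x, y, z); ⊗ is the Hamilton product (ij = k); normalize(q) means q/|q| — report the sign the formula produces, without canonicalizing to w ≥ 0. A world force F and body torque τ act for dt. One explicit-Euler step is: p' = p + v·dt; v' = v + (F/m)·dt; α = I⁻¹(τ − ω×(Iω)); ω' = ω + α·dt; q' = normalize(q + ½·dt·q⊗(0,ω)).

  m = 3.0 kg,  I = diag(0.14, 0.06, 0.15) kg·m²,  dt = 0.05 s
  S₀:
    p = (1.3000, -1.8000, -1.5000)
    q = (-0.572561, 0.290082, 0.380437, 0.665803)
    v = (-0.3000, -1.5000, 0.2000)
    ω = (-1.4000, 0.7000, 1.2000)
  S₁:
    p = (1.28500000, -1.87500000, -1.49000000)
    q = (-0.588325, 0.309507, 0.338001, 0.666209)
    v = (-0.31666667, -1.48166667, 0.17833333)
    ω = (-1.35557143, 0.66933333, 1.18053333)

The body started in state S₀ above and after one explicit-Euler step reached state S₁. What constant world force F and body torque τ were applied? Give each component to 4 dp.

velocity change Δv = (-0.01666667, 0.01833333, -0.02166667)
F = m·Δv/dt = (-1.0000, 1.1000, -1.3000)
Δω = ω₁−ω₀ = (0.04442857, -0.03066667, -0.01946667)
ω₀×(Iω₀) = (0.0756, 0.0168, 0.0784)
I·α + gyro = (0.2000, -0.0200, 0.0200)

F = (-1.0000, 1.1000, -1.3000)
τ = (0.2000, -0.0200, 0.0200)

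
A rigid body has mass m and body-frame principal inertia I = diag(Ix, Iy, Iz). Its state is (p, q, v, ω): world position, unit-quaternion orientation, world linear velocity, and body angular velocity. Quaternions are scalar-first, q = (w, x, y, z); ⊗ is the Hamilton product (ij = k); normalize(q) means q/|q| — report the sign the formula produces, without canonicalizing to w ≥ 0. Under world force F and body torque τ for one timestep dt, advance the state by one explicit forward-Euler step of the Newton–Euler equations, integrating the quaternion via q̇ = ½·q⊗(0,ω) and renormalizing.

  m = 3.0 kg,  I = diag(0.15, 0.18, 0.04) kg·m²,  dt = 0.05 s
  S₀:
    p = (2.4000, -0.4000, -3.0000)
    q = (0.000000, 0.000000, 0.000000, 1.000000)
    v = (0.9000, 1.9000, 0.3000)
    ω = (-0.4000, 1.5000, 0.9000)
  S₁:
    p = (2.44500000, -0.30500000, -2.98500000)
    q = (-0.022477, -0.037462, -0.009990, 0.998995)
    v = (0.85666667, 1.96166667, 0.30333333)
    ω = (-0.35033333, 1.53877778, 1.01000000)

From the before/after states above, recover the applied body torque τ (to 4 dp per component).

Δω = ω₁−ω₀ = (0.04966667, 0.03877778, 0.11000000)
applied torque τ = (-0.0400, 0.1000, 0.0700)

τ = (-0.0400, 0.1000, 0.0700)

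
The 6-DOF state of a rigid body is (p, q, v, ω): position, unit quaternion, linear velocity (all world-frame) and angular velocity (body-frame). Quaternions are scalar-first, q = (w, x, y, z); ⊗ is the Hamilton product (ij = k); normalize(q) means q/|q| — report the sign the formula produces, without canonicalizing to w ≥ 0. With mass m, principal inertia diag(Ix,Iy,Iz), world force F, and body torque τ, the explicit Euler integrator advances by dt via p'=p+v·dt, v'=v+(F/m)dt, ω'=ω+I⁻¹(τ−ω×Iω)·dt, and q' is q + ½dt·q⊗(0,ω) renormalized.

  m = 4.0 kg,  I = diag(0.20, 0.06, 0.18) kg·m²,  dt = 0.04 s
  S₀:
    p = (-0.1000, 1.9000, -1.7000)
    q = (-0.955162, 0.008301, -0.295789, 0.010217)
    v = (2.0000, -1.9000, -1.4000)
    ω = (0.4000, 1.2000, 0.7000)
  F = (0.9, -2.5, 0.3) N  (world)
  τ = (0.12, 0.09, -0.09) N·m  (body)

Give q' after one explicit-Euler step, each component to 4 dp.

Hamilton product q⊗(0,ω) = (0.3444745, -0.6013775, -1.1479183, -0.5403366)
updated quaternion q' = (-0.9479, -0.0037, -0.3186, -0.0006)

q' = (-0.9479, -0.0037, -0.3186, -0.0006)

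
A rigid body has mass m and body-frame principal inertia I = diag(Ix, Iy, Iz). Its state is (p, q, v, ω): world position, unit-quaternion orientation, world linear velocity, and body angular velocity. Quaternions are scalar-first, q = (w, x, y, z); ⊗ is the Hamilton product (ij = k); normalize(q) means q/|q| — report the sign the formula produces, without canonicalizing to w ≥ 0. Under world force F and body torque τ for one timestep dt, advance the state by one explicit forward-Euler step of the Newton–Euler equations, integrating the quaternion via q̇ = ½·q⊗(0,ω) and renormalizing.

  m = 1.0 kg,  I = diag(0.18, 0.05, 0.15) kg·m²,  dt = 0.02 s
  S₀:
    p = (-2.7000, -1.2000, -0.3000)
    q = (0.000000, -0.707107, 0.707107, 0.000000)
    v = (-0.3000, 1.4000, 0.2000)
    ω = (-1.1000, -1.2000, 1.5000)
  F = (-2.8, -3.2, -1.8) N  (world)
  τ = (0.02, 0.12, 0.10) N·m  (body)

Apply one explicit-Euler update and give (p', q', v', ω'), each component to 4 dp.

p' = (-2.7060, -1.1720, -0.2960)
q' = (0.0007, -0.6963, 0.7175, 0.0163)
v' = (-0.3560, 1.3360, 0.1640)
ω' = (-1.0778, -1.1322, 1.5362)

ω×(Iω) gyroscopic = (-0.1800, -0.0495, -0.1716)
angular accel α = (1.1111, 3.3900, 1.8107)
ω' = ω + α·dt = (-1.0778, -1.1322, 1.5362)
q⊗(0,ω) = (0.0707107, 1.0606605, 1.0606605, 1.6263461)
q + ½dt·q⊗(0,ω), renormalized = (0.0007, -0.6963, 0.7175, 0.0163)
a = F/m = (-2.8000, -3.2000, -1.8000)
new position p' = (-2.7060, -1.1720, -0.2960)
new velocity v' = (-0.3560, 1.3360, 0.1640)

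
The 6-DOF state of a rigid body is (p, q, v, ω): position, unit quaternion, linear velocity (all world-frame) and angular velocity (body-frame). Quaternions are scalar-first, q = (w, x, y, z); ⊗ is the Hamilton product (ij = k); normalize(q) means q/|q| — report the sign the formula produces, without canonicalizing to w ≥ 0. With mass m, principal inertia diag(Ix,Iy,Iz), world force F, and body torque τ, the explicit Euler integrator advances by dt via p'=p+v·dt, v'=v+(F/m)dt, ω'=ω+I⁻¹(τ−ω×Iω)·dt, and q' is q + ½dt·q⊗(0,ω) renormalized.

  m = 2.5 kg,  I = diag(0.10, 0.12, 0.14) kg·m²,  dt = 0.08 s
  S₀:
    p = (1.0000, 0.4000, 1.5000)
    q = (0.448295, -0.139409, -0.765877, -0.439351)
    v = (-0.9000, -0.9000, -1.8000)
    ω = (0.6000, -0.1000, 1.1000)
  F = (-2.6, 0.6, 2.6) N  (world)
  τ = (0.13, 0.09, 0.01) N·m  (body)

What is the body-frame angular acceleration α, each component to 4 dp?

α = (1.3220, 0.9700, 0.0800)

precession coupling ω×(Iω) = (-0.0022, -0.0264, -0.0012)
(τ − ω×Iω)/I = (1.3220, 0.9700, 0.0800)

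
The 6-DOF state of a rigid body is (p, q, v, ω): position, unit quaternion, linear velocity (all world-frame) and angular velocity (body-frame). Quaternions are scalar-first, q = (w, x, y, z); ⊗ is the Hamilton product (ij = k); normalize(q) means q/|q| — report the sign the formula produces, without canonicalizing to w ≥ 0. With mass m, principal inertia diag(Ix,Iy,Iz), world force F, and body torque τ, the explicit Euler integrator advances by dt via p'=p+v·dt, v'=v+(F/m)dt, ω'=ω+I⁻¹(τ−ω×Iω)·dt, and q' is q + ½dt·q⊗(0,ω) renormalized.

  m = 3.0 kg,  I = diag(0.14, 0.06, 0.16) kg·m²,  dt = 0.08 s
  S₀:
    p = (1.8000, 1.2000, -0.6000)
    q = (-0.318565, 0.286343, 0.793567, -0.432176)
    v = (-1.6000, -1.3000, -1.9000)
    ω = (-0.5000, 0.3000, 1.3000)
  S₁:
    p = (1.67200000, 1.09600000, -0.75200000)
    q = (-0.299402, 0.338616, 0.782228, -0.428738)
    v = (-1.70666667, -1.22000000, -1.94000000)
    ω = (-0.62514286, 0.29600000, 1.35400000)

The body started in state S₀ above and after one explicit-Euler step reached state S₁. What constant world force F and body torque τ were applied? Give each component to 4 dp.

ω₁ − ω₀ = (-0.12514286, -0.00400000, 0.05400000)
τ = I·(Δω/dt) + ω₀×(Iω₀) = (-0.1800, 0.0100, 0.1200)
Δv = v₁−v₀ = (-0.10666667, 0.08000000, -0.04000000)
applied force F = (-4.0000, 3.0000, -1.5000)

F = (-4.0000, 3.0000, -1.5000)
τ = (-0.1800, 0.0100, 0.1200)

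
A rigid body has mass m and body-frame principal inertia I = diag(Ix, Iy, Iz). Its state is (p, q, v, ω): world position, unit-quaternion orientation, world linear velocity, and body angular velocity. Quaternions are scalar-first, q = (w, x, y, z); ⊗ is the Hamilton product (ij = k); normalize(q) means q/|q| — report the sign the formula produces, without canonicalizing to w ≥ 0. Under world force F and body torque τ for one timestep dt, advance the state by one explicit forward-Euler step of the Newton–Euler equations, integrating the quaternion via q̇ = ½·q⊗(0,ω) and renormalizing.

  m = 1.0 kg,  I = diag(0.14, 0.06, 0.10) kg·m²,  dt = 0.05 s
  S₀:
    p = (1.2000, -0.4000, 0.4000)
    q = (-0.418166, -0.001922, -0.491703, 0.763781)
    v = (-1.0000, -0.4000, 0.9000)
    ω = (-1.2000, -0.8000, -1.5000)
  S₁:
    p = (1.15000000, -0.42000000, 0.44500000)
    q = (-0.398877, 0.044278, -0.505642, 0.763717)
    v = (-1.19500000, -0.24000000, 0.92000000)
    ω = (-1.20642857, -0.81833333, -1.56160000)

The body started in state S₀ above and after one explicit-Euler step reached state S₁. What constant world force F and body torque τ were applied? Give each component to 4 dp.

F = (-3.9000, 3.2000, 0.4000)
τ = (0.0300, 0.0500, -0.2000)

ω₁ − ω₀ = (-0.00642857, -0.01833333, -0.06160000)
ω₀×(Iω₀) = (0.0480, 0.0720, -0.0768)
applied torque τ = (0.0300, 0.0500, -0.2000)
v₁ − v₀ = (-0.19500000, 0.16000000, 0.02000000)
m·(v₁−v₀)/dt = (-3.9000, 3.2000, 0.4000)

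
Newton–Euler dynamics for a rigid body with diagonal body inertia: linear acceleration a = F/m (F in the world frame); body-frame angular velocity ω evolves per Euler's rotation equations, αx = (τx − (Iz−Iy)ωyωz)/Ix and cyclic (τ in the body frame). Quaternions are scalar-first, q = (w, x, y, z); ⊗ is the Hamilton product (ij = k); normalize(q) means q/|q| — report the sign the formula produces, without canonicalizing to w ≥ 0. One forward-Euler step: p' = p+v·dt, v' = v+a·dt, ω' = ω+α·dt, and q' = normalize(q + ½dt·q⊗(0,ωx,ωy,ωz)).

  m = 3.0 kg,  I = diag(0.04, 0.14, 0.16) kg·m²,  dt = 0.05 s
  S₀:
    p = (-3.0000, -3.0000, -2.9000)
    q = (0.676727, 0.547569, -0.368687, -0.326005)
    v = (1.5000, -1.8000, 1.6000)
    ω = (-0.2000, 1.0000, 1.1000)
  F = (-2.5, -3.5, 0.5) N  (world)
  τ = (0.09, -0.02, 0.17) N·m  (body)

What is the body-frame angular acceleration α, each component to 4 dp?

α = (1.7000, -0.3314, 1.1875)

gyro term ω×Iω = (0.0220, 0.0264, -0.0200)
α = I⁻¹(τ − ω×Iω) = (1.7000, -0.3314, 1.1875)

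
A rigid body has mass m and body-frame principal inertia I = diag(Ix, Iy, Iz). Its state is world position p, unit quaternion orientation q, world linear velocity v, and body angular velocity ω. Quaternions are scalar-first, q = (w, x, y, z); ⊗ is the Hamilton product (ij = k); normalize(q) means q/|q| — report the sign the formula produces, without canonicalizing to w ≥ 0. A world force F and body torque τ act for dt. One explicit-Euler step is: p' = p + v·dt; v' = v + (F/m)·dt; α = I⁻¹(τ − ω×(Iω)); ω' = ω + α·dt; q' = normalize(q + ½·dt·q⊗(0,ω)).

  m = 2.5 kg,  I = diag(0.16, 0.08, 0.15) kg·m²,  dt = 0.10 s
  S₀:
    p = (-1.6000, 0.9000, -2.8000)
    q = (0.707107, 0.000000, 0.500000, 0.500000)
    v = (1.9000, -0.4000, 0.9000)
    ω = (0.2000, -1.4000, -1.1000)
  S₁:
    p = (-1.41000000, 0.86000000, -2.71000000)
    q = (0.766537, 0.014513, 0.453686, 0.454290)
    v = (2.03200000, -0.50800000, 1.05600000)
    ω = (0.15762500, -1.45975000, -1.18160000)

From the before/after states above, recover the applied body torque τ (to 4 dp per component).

τ = (0.0400, -0.0500, -0.1000)

rate change Δω = (-0.04237500, -0.05975000, -0.08160000)
ω₀×(Iω₀) = (0.1078, -0.0022, 0.0224)
applied torque τ = (0.0400, -0.0500, -0.1000)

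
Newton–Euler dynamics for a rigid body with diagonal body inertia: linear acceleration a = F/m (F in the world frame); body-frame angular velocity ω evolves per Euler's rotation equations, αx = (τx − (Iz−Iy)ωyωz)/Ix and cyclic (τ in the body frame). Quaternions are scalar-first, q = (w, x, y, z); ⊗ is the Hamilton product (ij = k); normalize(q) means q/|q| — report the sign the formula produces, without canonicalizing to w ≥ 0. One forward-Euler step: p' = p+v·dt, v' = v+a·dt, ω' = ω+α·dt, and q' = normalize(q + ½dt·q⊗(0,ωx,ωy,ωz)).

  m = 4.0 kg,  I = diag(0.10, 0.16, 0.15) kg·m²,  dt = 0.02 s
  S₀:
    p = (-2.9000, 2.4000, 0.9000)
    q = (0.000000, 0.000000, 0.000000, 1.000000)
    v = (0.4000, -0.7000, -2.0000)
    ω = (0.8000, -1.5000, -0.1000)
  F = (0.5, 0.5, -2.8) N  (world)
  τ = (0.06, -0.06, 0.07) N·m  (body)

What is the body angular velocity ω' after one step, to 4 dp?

ω' = (0.8123, -1.5080, -0.0811)

ω×(Iω) gyroscopic = (-0.0015, 0.0040, -0.0720)
(τ − ω×Iω)/I = (0.6150, -0.4000, 0.9467)
new body rate ω' = (0.8123, -1.5080, -0.0811)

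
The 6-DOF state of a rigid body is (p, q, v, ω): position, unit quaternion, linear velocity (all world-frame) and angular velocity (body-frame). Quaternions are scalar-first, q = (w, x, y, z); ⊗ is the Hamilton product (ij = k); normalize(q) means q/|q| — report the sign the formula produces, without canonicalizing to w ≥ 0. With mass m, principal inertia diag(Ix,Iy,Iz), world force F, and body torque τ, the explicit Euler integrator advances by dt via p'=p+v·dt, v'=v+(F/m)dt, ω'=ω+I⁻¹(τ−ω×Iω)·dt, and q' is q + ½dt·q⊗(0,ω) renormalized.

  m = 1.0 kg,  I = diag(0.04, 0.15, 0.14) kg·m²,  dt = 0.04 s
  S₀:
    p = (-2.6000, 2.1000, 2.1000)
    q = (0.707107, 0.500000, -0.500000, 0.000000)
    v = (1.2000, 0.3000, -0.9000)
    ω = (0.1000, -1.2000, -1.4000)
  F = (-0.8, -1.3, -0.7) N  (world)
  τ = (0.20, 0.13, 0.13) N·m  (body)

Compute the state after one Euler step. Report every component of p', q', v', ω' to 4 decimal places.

p' = (-2.5520, 2.1120, 2.0640)
q' = (0.6936, 0.5151, -0.5026, -0.0308)
v' = (1.1680, 0.2480, -0.9280)
ω' = (0.3168, -1.1691, -1.3591)

ω×(Iω) gyroscopic = (-0.0168, 0.0140, -0.0132)
(τ − ω×Iω)/I = (5.4200, 0.7733, 1.0229)
ω' = ω + α·dt = (0.3168, -1.1691, -1.3591)
2q̇ = q⊗(0,ω) = (-0.6500000, 0.7707107, -0.1485284, -1.5399498)
updated quaternion q' = (0.6936, 0.5151, -0.5026, -0.0308)
linear accel F/m = (-0.8000, -1.3000, -0.7000)
new position p' = (-2.5520, 2.1120, 2.0640)
new velocity v' = (1.1680, 0.2480, -0.9280)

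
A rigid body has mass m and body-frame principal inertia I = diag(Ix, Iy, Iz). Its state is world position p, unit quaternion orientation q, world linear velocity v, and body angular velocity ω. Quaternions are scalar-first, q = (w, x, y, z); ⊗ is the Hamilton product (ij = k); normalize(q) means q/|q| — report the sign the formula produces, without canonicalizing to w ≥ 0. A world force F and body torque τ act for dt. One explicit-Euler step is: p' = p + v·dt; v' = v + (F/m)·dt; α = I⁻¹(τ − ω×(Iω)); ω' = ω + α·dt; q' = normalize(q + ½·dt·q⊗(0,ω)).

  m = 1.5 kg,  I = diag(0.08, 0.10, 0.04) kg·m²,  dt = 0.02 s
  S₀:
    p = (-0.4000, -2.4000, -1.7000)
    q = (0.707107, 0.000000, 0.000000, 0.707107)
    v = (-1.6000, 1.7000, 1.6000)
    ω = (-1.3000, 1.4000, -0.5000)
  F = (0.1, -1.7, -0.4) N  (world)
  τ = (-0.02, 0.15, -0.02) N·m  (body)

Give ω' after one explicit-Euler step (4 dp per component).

(τ − ω×Iω)/I = (-0.7750, 1.2400, 0.4100)
ω + α·dt = (-1.3155, 1.4248, -0.4918)

ω' = (-1.3155, 1.4248, -0.4918)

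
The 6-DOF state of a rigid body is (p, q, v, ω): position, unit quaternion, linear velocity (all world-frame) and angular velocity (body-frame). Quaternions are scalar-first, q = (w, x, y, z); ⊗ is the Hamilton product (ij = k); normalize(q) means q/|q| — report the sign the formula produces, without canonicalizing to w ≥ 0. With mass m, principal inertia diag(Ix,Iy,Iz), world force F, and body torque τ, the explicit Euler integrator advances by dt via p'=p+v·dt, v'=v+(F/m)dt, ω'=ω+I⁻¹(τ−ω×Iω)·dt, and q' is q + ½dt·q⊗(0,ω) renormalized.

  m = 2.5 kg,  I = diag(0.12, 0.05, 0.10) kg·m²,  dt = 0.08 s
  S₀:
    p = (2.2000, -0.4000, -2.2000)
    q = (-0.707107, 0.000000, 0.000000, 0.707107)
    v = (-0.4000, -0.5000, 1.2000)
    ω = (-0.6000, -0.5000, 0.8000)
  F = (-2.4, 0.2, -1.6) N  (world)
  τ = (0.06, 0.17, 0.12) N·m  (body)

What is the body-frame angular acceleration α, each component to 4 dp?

ω×(Iω) gyroscopic = (-0.0200, -0.0096, -0.0210)
α = I⁻¹(τ − ω×Iω) = (0.6667, 3.5920, 1.4100)

α = (0.6667, 3.5920, 1.4100)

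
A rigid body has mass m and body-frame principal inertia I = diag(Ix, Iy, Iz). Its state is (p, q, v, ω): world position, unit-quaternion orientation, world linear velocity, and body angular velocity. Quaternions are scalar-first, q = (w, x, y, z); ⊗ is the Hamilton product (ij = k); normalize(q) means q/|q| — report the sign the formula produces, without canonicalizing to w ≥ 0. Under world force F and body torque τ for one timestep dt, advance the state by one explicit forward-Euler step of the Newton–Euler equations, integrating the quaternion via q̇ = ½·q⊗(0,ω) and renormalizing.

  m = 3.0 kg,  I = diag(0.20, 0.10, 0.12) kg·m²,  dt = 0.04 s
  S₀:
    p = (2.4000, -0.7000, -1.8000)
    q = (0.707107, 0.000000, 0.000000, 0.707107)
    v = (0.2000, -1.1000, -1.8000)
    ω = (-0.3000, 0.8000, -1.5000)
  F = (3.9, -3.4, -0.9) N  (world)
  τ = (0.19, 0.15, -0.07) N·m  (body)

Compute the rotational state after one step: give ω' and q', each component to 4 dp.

ω' = (-0.2572, 0.8456, -1.5313)
q' = (0.7279, -0.0155, 0.0071, 0.6855)

ω×(Iω) gyroscopic = (-0.0240, 0.0360, 0.0240)
angular accel α = (1.0700, 1.1400, -0.7833)
ω' = ω + α·dt = (-0.2572, 0.8456, -1.5313)
2q̇ = q⊗(0,ω) = (1.0606605, -0.7778177, 0.3535535, -1.0606605)
updated quaternion q' = (0.7279, -0.0155, 0.0071, 0.6855)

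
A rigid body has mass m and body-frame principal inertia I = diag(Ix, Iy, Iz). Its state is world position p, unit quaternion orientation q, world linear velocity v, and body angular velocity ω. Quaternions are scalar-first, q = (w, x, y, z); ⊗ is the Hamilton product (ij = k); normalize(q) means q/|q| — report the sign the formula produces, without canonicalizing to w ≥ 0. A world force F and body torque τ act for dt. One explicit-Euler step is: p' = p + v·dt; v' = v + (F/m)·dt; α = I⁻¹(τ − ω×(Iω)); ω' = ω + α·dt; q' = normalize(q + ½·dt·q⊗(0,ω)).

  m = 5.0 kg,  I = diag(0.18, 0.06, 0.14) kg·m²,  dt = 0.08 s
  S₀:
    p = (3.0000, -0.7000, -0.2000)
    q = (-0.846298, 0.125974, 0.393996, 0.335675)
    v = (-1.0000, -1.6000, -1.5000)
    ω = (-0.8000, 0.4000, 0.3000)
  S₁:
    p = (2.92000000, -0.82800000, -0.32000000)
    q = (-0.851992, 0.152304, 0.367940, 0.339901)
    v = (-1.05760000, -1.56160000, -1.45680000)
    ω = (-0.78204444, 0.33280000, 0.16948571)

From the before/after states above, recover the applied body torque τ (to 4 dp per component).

ω₁ − ω₀ = (0.01795556, -0.06720000, -0.13051429)
ω₀×(Iω₀) = (0.0096, -0.0096, 0.0384)
I·α + gyro = (0.0500, -0.0600, -0.1900)

τ = (0.0500, -0.0600, -0.1900)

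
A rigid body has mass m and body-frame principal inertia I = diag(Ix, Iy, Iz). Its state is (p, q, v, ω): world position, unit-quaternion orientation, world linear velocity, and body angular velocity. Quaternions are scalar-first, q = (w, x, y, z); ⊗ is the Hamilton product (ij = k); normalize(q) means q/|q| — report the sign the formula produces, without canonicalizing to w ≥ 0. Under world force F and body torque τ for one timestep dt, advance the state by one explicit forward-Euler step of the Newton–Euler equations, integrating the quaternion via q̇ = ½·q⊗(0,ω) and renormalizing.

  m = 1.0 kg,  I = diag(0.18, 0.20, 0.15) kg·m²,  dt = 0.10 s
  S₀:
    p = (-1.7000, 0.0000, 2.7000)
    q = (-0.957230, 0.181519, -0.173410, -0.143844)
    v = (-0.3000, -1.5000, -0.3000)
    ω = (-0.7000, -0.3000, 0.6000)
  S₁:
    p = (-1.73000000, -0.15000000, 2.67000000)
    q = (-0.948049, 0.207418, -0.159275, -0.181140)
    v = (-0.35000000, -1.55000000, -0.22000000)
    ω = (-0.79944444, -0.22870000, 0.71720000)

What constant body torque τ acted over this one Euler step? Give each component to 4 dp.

rate change Δω = (-0.09944444, 0.07130000, 0.11720000)
applied torque τ = (-0.1700, 0.1300, 0.1800)

τ = (-0.1700, 0.1300, 0.1800)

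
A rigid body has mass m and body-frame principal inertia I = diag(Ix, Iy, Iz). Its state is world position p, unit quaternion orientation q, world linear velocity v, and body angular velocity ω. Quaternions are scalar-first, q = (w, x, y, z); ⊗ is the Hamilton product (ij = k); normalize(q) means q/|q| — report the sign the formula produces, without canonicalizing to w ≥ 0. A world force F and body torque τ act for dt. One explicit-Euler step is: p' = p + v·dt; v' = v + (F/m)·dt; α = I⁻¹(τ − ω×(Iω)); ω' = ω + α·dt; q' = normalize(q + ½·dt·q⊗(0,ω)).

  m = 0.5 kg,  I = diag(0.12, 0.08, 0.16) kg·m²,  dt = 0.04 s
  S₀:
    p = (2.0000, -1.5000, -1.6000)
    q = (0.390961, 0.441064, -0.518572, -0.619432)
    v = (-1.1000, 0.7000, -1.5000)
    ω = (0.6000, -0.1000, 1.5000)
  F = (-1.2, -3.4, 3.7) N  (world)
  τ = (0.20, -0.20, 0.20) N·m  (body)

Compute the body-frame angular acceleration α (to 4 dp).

gyro term ω×Iω = (-0.0120, -0.0360, 0.0024)
α = I⁻¹(τ − ω×Iω) = (1.7667, -2.0500, 1.2350)

α = (1.7667, -2.0500, 1.2350)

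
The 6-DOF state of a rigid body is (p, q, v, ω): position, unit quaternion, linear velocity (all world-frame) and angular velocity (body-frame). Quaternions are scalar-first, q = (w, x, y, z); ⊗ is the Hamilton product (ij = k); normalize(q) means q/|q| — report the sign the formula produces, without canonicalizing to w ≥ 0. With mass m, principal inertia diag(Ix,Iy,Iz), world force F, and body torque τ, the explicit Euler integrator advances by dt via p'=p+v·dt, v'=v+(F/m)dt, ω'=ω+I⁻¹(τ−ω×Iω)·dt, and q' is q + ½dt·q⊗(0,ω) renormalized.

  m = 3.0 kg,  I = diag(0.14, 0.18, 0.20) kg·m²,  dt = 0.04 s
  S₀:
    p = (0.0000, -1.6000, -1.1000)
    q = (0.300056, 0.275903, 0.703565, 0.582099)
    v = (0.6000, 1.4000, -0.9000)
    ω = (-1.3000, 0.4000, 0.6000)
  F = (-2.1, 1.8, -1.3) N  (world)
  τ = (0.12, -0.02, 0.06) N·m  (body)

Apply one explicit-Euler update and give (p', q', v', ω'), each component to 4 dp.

p' = (0.0240, -1.5440, -1.1360)
q' = (0.2945, 0.2718, 0.6872, 0.6059)
v' = (0.5720, 1.4240, -0.9173)
ω' = (-1.2671, 0.3852, 0.6162)

linear accel F/m = (-0.7000, 0.6000, -0.4333)
new position p' = (0.0240, -1.5440, -1.1360)
v' = v + a·dt = (0.5720, 1.4240, -0.9173)
ω×(Iω) gyroscopic = (0.0048, 0.0468, -0.0208)
angular accel α = (0.8229, -0.3711, 0.4040)
ω + α·dt = (-1.2671, 0.3852, 0.6162)
q⊗(0,ω) = (-0.2720115, -0.2007734, -0.8022481, 1.2050293)
updated quaternion q' = (0.2945, 0.2718, 0.6872, 0.6059)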